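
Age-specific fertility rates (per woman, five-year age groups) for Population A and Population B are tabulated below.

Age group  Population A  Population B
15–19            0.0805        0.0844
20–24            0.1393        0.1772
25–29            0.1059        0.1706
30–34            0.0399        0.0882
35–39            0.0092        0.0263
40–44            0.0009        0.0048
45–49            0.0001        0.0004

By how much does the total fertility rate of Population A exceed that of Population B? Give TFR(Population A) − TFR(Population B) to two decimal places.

Population A:
  Sum of ASFRs = 0.0805 + 0.1393 + 0.1059 + 0.0399 + 0.0092 + 0.0009 + 0.0001 = 0.3758
  TFR = 5 × 0.3758 = 1.879
Population B:
  Sum of ASFRs = 0.0844 + 0.1772 + 0.1706 + 0.0882 + 0.0263 + 0.0048 + 0.0004 = 0.5519
  TFR = 5 × 0.5519 = 2.7595
Difference = 1.879 − 2.7595 = -0.8805

-0.88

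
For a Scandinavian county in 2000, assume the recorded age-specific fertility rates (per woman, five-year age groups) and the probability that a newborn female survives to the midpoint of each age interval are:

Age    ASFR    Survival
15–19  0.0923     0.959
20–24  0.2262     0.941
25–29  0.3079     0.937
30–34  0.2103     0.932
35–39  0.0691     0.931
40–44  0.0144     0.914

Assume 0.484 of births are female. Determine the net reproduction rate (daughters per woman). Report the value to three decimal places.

Proportion female at birth = 0.484.
Weighting each age-specific rate by interval width and survival:
  15–19: 5 × 0.0923 × 0.959 = 0.44258
  20–24: 5 × 0.2262 × 0.941 = 1.06427
  25–29: 5 × 0.3079 × 0.937 = 1.44251
  30–34: 5 × 0.2103 × 0.932 = 0.98000
  35–39: 5 × 0.0691 × 0.931 = 0.32166
  40–44: 5 × 0.0144 × 0.914 = 0.06581
Sum = 4.31683
NRR = 0.484 × 4.31683 = 2.08935

2.089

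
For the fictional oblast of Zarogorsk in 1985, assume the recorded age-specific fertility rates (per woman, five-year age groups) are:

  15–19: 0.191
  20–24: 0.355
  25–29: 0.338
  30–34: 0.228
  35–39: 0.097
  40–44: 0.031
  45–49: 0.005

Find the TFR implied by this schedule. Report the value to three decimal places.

6.225

Sum of ASFRs = 0.191 + 0.355 + 0.338 + 0.228 + 0.097 + 0.031 + 0.005 = 1.245
TFR = 5 × 1.245 = 6.225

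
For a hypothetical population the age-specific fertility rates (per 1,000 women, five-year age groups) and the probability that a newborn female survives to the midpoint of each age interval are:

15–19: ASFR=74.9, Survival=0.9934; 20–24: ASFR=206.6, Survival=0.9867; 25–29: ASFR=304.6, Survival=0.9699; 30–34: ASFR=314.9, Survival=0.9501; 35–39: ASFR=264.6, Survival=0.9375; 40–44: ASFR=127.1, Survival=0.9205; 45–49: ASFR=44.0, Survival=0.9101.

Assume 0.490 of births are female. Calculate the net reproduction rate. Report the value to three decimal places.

3.131

Proportion female at birth = 0.490.
Survival-weighted fertility by age (5·fₓ·Sₓ):
  15–19: 5 × 74.9/1000 × 0.9934 = 0.37203
  20–24: 5 × 206.6/1000 × 0.9867 = 1.01926
  25–29: 5 × 304.6/1000 × 0.9699 = 1.47716
  30–34: 5 × 314.9/1000 × 0.9501 = 1.49593
  35–39: 5 × 264.6/1000 × 0.9375 = 1.24031
  40–44: 5 × 127.1/1000 × 0.9205 = 0.58498
  45–49: 5 × 44.0/1000 × 0.9101 = 0.20022
Sum = 6.38989
NRR = 0.490 × 6.38989 = 3.13105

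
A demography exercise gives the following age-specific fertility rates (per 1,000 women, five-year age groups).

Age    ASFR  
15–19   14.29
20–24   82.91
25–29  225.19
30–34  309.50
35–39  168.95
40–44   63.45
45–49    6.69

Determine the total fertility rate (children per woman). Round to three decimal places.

4.355

Sum of ASFRs = 14.29 + 82.91 + 225.19 + 309.50 + 168.95 + 63.45 + 6.69 = 870.98
TFR = 5 × 870.98 / 1000 = 4.3549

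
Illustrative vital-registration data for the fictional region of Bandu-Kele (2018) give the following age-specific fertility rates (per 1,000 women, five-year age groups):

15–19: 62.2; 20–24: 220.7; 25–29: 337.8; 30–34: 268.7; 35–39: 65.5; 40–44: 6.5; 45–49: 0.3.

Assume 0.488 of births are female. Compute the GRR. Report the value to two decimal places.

Proportion female at birth = 0.488.
Sum of ASFRs = 62.2 + 220.7 + 337.8 + 268.7 + 65.5 + 6.5 + 0.3 = 961.7
TFR = 5 × 961.7 / 1000 = 4.8085
GRR = 0.488 × 4.8085 = 2.34655

2.35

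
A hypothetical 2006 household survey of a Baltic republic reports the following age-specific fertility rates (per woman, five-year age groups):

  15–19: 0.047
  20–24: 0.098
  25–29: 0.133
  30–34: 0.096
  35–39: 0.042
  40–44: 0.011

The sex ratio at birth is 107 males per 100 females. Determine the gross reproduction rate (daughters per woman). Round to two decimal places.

Proportion female at birth = 100 / (100 + 107) = 0.48309.
Sum of ASFRs = 0.047 + 0.098 + 0.133 + 0.096 + 0.042 + 0.011 = 0.427
TFR = 5 × 0.427 = 2.135
GRR = 0.48309 × 2.135 = 1.03140

1.03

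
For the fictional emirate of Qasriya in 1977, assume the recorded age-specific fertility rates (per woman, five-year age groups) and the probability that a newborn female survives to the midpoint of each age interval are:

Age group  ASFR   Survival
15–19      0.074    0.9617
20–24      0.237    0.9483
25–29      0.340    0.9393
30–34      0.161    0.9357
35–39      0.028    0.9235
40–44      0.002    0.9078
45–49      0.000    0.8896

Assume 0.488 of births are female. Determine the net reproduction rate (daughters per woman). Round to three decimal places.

1.936

Proportion female at birth = 0.488.
Each age group contributes 5 × ASFR × survival:
  15–19: 5 × 0.074 × 0.9617 = 0.35583
  20–24: 5 × 0.237 × 0.9483 = 1.12374
  25–29: 5 × 0.340 × 0.9393 = 1.59681
  30–34: 5 × 0.161 × 0.9357 = 0.75324
  35–39: 5 × 0.028 × 0.9235 = 0.12929
  40–44: 5 × 0.002 × 0.9078 = 0.00908
  45–49: 5 × 0.000 × 0.8896 = 0.00000
Sum = 3.96799
NRR = 0.488 × 3.96799 = 1.93638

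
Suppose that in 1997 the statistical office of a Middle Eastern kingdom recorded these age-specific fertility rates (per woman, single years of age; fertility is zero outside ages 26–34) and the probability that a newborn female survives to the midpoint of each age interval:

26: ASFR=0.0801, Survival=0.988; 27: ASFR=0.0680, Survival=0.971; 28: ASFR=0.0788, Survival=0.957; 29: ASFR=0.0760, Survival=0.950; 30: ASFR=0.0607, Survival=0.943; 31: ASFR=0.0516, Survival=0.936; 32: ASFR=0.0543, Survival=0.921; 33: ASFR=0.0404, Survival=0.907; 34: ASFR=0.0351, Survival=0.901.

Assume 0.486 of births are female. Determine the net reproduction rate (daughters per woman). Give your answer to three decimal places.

0.251

Proportion female at birth = 0.486.
Per-age-group product (1 × ASFR × survival probability):
  26: 1 × 0.0801 × 0.988 = 0.07914
  27: 1 × 0.0680 × 0.971 = 0.06603
  28: 1 × 0.0788 × 0.957 = 0.07541
  29: 1 × 0.0760 × 0.950 = 0.07220
  30: 1 × 0.0607 × 0.943 = 0.05724
  31: 1 × 0.0516 × 0.936 = 0.04830
  32: 1 × 0.0543 × 0.921 = 0.05001
  33: 1 × 0.0404 × 0.907 = 0.03664
  34: 1 × 0.0351 × 0.901 = 0.03163
Sum = 0.51660
NRR = 0.486 × 0.51660 = 0.25107
With NRR below 1 the population is below replacement fertility.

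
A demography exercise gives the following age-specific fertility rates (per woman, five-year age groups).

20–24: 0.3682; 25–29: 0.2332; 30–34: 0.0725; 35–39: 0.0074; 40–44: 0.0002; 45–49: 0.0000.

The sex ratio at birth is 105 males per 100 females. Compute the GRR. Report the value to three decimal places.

1.662

Proportion female at birth = 100 / (100 + 105) = 0.48780.
Sum of ASFRs = 0.3682 + 0.2332 + 0.0725 + 0.0074 + 0.0002 + 0.0000 = 0.6815
TFR = 5 × 0.6815 = 3.4075
GRR = 0.48780 × 3.4075 = 1.66218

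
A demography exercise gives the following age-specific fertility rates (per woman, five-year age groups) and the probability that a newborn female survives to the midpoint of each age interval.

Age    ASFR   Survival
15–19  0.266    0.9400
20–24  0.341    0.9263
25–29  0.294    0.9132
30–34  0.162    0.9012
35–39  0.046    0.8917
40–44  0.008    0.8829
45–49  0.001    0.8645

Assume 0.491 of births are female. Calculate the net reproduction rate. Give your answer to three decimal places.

2.527

Proportion female at birth = 0.491.
Per-age-group product (5 × ASFR × survival probability):
  15–19: 5 × 0.266 × 0.9400 = 1.25020
  20–24: 5 × 0.341 × 0.9263 = 1.57934
  25–29: 5 × 0.294 × 0.9132 = 1.34240
  30–34: 5 × 0.162 × 0.9012 = 0.72997
  35–39: 5 × 0.046 × 0.8917 = 0.20509
  40–44: 5 × 0.008 × 0.8829 = 0.03532
  45–49: 5 × 0.001 × 0.8645 = 0.00432
Sum = 5.14664
NRR = 0.491 × 5.14664 = 2.52700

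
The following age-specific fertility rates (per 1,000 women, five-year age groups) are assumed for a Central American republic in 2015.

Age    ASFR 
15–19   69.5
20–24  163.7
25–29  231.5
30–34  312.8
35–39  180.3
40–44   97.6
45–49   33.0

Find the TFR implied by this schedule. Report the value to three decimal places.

5.442

Sum of ASFRs = 69.5 + 163.7 + 231.5 + 312.8 + 180.3 + 97.6 + 33.0 = 1088.4
TFR = 5 × 1088.4 / 1000 = 5.442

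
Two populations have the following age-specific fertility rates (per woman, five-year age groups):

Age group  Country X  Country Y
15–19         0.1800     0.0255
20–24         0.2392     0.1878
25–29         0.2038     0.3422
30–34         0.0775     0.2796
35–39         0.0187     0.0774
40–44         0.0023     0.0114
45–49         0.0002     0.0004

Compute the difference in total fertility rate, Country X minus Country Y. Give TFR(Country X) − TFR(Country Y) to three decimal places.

Country X:
  Sum of ASFRs = 0.1800 + 0.2392 + 0.2038 + 0.0775 + 0.0187 + 0.0023 + 0.0002 = 0.7217
  TFR = 5 × 0.7217 = 3.6085
Country Y:
  Sum of ASFRs = 0.0255 + 0.1878 + 0.3422 + 0.2796 + 0.0774 + 0.0114 + 0.0004 = 0.9243
  TFR = 5 × 0.9243 = 4.6215
Difference = 3.6085 − 4.6215 = -1.013

-1.013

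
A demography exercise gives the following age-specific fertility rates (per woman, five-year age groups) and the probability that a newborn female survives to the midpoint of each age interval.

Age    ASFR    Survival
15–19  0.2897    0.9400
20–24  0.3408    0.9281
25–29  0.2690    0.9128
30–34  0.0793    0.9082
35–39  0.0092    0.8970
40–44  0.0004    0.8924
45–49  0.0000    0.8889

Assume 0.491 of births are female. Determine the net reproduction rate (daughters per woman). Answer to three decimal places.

Proportion female at birth = 0.491.
Survival-weighted fertility by age (5·fₓ·Sₓ):
  15–19: 5 × 0.2897 × 0.9400 = 1.36159
  20–24: 5 × 0.3408 × 0.9281 = 1.58148
  25–29: 5 × 0.2690 × 0.9128 = 1.22772
  30–34: 5 × 0.0793 × 0.9082 = 0.36010
  35–39: 5 × 0.0092 × 0.8970 = 0.04126
  40–44: 5 × 0.0004 × 0.8924 = 0.00178
  45–49: 5 × 0.0000 × 0.8889 = 0.00000
Sum = 4.57393
NRR = 0.491 × 4.57393 = 2.24580

2.246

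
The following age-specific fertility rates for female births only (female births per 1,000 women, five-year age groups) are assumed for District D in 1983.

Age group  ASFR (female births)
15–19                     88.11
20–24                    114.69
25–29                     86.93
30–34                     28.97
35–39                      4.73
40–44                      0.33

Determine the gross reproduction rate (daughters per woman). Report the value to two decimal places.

1.62

Sum of female ASFRs = 88.11 + 114.69 + 86.93 + 28.97 + 4.73 + 0.33 = 323.76
GRR = 5 × 323.76 / 1000 = 1.6188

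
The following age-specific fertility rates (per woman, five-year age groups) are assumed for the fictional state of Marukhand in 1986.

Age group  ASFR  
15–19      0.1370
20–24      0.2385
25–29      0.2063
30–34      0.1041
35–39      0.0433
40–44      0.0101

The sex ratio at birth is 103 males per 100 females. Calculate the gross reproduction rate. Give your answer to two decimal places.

1.82

Proportion female at birth = 100 / (100 + 103) = 0.49261.
Sum of ASFRs = 0.1370 + 0.2385 + 0.2063 + 0.1041 + 0.0433 + 0.0101 = 0.7393
TFR = 5 × 0.7393 = 3.6965
GRR = 0.49261 × 3.6965 = 1.82093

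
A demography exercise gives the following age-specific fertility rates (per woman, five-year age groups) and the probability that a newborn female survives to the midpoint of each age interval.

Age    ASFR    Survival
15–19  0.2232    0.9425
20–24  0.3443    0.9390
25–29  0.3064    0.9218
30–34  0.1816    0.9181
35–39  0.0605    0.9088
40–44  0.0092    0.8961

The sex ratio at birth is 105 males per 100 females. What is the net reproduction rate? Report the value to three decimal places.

2.551

Proportion female at birth = 100 / (100 + 105) = 0.48780.
Each age group contributes 5 × ASFR × survival:
  15–19: 5 × 0.2232 × 0.9425 = 1.05183
  20–24: 5 × 0.3443 × 0.9390 = 1.61649
  25–29: 5 × 0.3064 × 0.9218 = 1.41220
  30–34: 5 × 0.1816 × 0.9181 = 0.83363
  35–39: 5 × 0.0605 × 0.9088 = 0.27491
  40–44: 5 × 0.0092 × 0.8961 = 0.04122
Sum = 5.23028
NRR = 0.48780 × 5.23028 = 2.55133
NRR > 1, so each generation more than replaces itself.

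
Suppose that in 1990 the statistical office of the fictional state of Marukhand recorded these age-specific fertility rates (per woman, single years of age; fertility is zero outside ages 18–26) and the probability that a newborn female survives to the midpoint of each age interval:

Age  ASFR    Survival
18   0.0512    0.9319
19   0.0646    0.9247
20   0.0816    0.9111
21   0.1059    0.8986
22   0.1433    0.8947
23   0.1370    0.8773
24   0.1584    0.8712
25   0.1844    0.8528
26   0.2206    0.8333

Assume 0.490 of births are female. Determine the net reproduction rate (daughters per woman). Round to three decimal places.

Proportion female at birth = 0.490.
Per-age-group product (1 × ASFR × survival probability):
  18: 1 × 0.0512 × 0.9319 = 0.04771
  19: 1 × 0.0646 × 0.9247 = 0.05974
  20: 1 × 0.0816 × 0.9111 = 0.07435
  21: 1 × 0.1059 × 0.8986 = 0.09516
  22: 1 × 0.1433 × 0.8947 = 0.12821
  23: 1 × 0.1370 × 0.8773 = 0.12019
  24: 1 × 0.1584 × 0.8712 = 0.13800
  25: 1 × 0.1844 × 0.8528 = 0.15726
  26: 1 × 0.2206 × 0.8333 = 0.18383
Sum = 1.00445
NRR = 0.490 × 1.00445 = 0.49218
With NRR below 1 the population is below replacement fertility.

0.492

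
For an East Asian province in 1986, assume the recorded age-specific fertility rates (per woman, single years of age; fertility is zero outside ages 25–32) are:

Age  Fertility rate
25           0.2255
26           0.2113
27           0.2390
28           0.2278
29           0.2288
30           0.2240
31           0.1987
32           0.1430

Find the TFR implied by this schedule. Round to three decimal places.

Sum of ASFRs = 0.2255 + 0.2113 + 0.2390 + 0.2278 + 0.2288 + 0.2240 + 0.1987 + 0.1430 = 1.6981
TFR = 1.6981

1.698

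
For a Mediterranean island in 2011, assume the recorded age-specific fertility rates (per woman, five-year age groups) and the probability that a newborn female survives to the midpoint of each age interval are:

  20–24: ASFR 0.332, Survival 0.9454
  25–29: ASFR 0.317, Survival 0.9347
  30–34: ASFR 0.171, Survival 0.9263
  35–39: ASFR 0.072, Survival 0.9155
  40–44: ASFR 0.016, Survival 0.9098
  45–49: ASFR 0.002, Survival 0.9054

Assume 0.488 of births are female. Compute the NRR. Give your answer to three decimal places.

2.076

Proportion female at birth = 0.488.
Survival-weighted fertility by age (5·fₓ·Sₓ):
  20–24: 5 × 0.332 × 0.9454 = 1.56936
  25–29: 5 × 0.317 × 0.9347 = 1.48150
  30–34: 5 × 0.171 × 0.9263 = 0.79199
  35–39: 5 × 0.072 × 0.9155 = 0.32958
  40–44: 5 × 0.016 × 0.9098 = 0.07278
  45–49: 5 × 0.002 × 0.9054 = 0.00905
Sum = 4.25426
NRR = 0.488 × 4.25426 = 2.07608
With NRR above 1 the population is above replacement fertility.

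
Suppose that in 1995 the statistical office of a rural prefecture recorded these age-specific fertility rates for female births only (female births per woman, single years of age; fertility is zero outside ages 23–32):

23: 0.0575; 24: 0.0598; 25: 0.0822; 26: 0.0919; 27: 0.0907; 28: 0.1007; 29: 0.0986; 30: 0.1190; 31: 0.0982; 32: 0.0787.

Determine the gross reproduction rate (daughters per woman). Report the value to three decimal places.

0.877

Sum of female ASFRs = 0.0575 + 0.0598 + 0.0822 + 0.0919 + 0.0907 + 0.1007 + 0.0986 + 0.1190 + 0.0982 + 0.0787 = 0.8773
GRR = 0.8773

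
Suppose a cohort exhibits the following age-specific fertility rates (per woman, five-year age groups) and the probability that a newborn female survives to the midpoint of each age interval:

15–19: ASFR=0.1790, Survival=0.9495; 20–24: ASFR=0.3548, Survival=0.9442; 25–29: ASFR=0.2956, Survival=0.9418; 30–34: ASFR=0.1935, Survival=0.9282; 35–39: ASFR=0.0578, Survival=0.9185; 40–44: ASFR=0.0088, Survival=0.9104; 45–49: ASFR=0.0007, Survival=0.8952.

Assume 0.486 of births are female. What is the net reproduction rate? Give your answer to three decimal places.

Proportion female at birth = 0.486.
Weighting each age-specific rate by interval width and survival:
  15–19: 5 × 0.1790 × 0.9495 = 0.84980
  20–24: 5 × 0.3548 × 0.9442 = 1.67501
  25–29: 5 × 0.2956 × 0.9418 = 1.39198
  30–34: 5 × 0.1935 × 0.9282 = 0.89803
  35–39: 5 × 0.0578 × 0.9185 = 0.26545
  40–44: 5 × 0.0088 × 0.9104 = 0.04006
  45–49: 5 × 0.0007 × 0.8952 = 0.00313
Sum = 5.12346
NRR = 0.486 × 5.12346 = 2.49000

2.490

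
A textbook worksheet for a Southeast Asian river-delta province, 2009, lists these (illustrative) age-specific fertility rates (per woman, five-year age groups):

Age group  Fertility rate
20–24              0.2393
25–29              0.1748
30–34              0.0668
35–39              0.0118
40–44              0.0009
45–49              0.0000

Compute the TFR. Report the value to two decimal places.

2.47

Sum of ASFRs = 0.2393 + 0.1748 + 0.0668 + 0.0118 + 0.0009 + 0.0000 = 0.4936
TFR = 5 × 0.4936 = 2.468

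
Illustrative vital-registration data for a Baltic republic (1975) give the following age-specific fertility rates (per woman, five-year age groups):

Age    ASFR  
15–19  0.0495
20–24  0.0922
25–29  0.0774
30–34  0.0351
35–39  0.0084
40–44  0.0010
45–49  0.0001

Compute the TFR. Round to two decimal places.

1.32

Sum of ASFRs = 0.0495 + 0.0922 + 0.0774 + 0.0351 + 0.0084 + 0.0010 + 0.0001 = 0.2637
TFR = 5 × 0.2637 = 1.3185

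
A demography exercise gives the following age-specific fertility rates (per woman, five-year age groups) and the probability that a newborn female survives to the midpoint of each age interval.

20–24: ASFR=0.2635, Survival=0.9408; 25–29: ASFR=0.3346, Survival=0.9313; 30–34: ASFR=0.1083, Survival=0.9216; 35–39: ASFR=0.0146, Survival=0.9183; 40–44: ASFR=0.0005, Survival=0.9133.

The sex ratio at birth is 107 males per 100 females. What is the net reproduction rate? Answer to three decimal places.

1.626

Proportion female at birth = 100 / (100 + 107) = 0.48309.
Survival-weighted fertility by age (5·fₓ·Sₓ):
  20–24: 5 × 0.2635 × 0.9408 = 1.23950
  25–29: 5 × 0.3346 × 0.9313 = 1.55806
  30–34: 5 × 0.1083 × 0.9216 = 0.49905
  35–39: 5 × 0.0146 × 0.9183 = 0.06704
  40–44: 5 × 0.0005 × 0.9133 = 0.00228
Sum = 3.36593
NRR = 0.48309 × 3.36593 = 1.62605
With NRR above 1 the population is above replacement fertility.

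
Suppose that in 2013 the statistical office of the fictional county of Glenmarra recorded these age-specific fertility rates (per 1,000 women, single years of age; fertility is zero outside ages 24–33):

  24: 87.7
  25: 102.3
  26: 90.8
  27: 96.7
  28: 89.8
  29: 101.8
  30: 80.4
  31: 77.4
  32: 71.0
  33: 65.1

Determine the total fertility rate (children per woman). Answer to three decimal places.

Sum of ASFRs = 87.7 + 102.3 + 90.8 + 96.7 + 89.8 + 101.8 + 80.4 + 77.4 + 71.0 + 65.1 = 863.0
TFR = 863.0 / 1000 = 0.863

0.863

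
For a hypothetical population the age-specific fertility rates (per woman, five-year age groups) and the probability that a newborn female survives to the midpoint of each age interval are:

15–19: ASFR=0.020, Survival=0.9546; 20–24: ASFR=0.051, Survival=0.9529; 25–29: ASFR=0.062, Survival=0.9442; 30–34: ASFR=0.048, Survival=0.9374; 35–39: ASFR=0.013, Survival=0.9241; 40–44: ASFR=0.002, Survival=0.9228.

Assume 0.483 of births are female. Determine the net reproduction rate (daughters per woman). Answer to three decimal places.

Proportion female at birth = 0.483.
Survival-weighted fertility by age (5·fₓ·Sₓ):
  15–19: 5 × 0.020 × 0.9546 = 0.09546
  20–24: 5 × 0.051 × 0.9529 = 0.24299
  25–29: 5 × 0.062 × 0.9442 = 0.29270
  30–34: 5 × 0.048 × 0.9374 = 0.22498
  35–39: 5 × 0.013 × 0.9241 = 0.06007
  40–44: 5 × 0.002 × 0.9228 = 0.00923
Sum = 0.92543
NRR = 0.483 × 0.92543 = 0.44698

0.447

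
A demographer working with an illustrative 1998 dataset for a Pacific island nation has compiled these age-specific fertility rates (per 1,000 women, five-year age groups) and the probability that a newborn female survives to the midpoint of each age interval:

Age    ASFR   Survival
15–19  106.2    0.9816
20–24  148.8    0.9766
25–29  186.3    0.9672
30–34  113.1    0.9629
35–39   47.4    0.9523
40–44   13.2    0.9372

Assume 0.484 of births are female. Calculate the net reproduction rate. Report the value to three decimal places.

Proportion female at birth = 0.484.
Survival-weighted fertility by age (5·fₓ·Sₓ):
  15–19: 5 × 106.2/1000 × 0.9816 = 0.52123
  20–24: 5 × 148.8/1000 × 0.9766 = 0.72659
  25–29: 5 × 186.3/1000 × 0.9672 = 0.90095
  30–34: 5 × 113.1/1000 × 0.9629 = 0.54452
  35–39: 5 × 47.4/1000 × 0.9523 = 0.22570
  40–44: 5 × 13.2/1000 × 0.9372 = 0.06186
Sum = 2.98085
NRR = 0.484 × 2.98085 = 1.44273
An NRR exceeding 1 indicates intrinsic growth under these rates.

1.443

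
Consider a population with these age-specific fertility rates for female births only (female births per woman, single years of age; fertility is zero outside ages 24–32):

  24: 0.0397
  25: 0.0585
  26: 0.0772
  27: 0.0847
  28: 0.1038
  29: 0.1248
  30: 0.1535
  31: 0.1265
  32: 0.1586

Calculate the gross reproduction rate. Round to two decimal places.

Sum of female ASFRs = 0.0397 + 0.0585 + 0.0772 + 0.0847 + 0.1038 + 0.1248 + 0.1535 + 0.1265 + 0.1586 = 0.9273
GRR = 0.9273

0.93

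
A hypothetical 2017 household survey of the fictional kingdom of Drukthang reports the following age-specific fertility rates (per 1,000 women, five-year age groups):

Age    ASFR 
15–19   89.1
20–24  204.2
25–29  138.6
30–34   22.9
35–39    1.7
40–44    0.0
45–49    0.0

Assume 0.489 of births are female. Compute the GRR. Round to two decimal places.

1.12

Proportion female at birth = 0.489.
Sum of ASFRs = 89.1 + 204.2 + 138.6 + 22.9 + 1.7 + 0.0 + 0.0 = 456.5
TFR = 5 × 456.5 / 1000 = 2.2825
GRR = 0.489 × 2.2825 = 1.11614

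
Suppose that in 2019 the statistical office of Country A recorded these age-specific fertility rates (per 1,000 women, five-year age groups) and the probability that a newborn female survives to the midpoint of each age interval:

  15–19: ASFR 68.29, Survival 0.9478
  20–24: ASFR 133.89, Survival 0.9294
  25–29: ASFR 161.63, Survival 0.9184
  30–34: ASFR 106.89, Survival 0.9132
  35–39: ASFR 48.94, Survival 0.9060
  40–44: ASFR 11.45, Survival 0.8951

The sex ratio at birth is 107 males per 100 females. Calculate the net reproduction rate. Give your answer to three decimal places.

Proportion female at birth = 100 / (100 + 107) = 0.48309.
Each age group contributes 5 × ASFR × survival:
  15–19: 5 × 68.29/1000 × 0.9478 = 0.32363
  20–24: 5 × 133.89/1000 × 0.9294 = 0.62219
  25–29: 5 × 161.63/1000 × 0.9184 = 0.74220
  30–34: 5 × 106.89/1000 × 0.9132 = 0.48806
  35–39: 5 × 48.94/1000 × 0.9060 = 0.22170
  40–44: 5 × 11.45/1000 × 0.8951 = 0.05124
Sum = 2.44902
NRR = 0.48309 × 2.44902 = 1.18310
NRR > 1, so each generation more than replaces itself.

1.183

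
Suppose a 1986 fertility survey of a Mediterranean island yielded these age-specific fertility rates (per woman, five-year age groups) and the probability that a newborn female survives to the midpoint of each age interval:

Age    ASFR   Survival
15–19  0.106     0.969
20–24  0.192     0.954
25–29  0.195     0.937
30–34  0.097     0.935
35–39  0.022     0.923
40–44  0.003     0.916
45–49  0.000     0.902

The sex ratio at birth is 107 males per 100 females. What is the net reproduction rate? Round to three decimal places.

Proportion female at birth = 100 / (100 + 107) = 0.48309.
Per-age-group product (5 × ASFR × survival probability):
  15–19: 5 × 0.106 × 0.969 = 0.51357
  20–24: 5 × 0.192 × 0.954 = 0.91584
  25–29: 5 × 0.195 × 0.937 = 0.91358
  30–34: 5 × 0.097 × 0.935 = 0.45348
  35–39: 5 × 0.022 × 0.923 = 0.10153
  40–44: 5 × 0.003 × 0.916 = 0.01374
  45–49: 5 × 0.000 × 0.902 = 0.00000
Sum = 2.91174
NRR = 0.48309 × 2.91174 = 1.40663

1.407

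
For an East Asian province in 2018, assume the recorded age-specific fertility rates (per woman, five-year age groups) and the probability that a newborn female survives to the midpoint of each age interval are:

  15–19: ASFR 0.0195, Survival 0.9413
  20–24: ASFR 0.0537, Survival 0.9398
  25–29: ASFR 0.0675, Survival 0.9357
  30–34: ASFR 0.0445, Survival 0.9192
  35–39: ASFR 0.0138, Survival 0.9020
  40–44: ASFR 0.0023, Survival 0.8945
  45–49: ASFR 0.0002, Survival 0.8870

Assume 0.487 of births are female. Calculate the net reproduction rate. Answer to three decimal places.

0.457

Proportion female at birth = 0.487.
Weighting each age-specific rate by interval width and survival:
  15–19: 5 × 0.0195 × 0.9413 = 0.09178
  20–24: 5 × 0.0537 × 0.9398 = 0.25234
  25–29: 5 × 0.0675 × 0.9357 = 0.31580
  30–34: 5 × 0.0445 × 0.9192 = 0.20452
  35–39: 5 × 0.0138 × 0.9020 = 0.06224
  40–44: 5 × 0.0023 × 0.8945 = 0.01029
  45–49: 5 × 0.0002 × 0.8870 = 0.00089
Sum = 0.93786
NRR = 0.487 × 0.93786 = 0.45674
NRR < 1, so the cohort does not fully replace itself.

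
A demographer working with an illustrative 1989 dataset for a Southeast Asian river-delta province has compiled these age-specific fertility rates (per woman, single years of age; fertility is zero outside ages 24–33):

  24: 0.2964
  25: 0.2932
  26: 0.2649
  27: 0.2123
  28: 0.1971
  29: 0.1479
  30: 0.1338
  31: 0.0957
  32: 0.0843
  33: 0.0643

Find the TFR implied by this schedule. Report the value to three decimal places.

1.790

Sum of ASFRs = 0.2964 + 0.2932 + 0.2649 + 0.2123 + 0.1971 + 0.1479 + 0.1338 + 0.0957 + 0.0843 + 0.0643 = 1.7899
TFR = 1.7899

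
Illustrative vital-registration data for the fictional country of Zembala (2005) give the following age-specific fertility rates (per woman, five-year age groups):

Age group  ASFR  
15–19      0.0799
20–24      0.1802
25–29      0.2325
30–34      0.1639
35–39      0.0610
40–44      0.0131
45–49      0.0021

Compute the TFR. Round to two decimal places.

3.66

Sum of ASFRs = 0.0799 + 0.1802 + 0.2325 + 0.1639 + 0.0610 + 0.0131 + 0.0021 = 0.7327
TFR = 5 × 0.7327 = 3.6635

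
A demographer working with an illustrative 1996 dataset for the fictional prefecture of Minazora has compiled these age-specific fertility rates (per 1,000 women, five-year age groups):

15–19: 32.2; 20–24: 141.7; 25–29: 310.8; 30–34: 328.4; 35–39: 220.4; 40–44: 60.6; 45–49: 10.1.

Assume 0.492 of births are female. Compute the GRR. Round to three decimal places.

2.716

Proportion female at birth = 0.492.
Sum of ASFRs = 32.2 + 141.7 + 310.8 + 328.4 + 220.4 + 60.6 + 10.1 = 1104.2
TFR = 5 × 1104.2 / 1000 = 5.521
GRR = 0.492 × 5.521 = 2.71633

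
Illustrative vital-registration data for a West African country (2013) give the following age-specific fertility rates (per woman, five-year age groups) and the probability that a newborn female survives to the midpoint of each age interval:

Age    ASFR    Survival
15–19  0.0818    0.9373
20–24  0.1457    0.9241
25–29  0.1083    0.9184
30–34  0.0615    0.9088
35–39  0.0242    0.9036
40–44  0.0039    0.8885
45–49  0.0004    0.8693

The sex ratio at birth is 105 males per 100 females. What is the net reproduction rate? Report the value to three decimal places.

0.957

Proportion female at birth = 100 / (100 + 105) = 0.48780.
Survival-weighted fertility by age (5·fₓ·Sₓ):
  15–19: 5 × 0.0818 × 0.9373 = 0.38336
  20–24: 5 × 0.1457 × 0.9241 = 0.67321
  25–29: 5 × 0.1083 × 0.9184 = 0.49731
  30–34: 5 × 0.0615 × 0.9088 = 0.27946
  35–39: 5 × 0.0242 × 0.9036 = 0.10934
  40–44: 5 × 0.0039 × 0.8885 = 0.01733
  45–49: 5 × 0.0004 × 0.8693 = 0.00174
Sum = 1.96175
NRR = 0.48780 × 1.96175 = 0.95694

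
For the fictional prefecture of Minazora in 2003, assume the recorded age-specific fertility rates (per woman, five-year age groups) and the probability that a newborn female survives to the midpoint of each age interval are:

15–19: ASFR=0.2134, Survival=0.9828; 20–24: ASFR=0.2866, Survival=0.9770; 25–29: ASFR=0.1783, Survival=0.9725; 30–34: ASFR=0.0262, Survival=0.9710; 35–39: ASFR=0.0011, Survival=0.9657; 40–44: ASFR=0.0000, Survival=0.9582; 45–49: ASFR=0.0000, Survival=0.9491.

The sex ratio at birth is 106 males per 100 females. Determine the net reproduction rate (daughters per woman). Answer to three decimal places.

1.674

Proportion female at birth = 100 / (100 + 106) = 0.48544.
Survival-weighted fertility by age (5·fₓ·Sₓ):
  15–19: 5 × 0.2134 × 0.9828 = 1.04865
  20–24: 5 × 0.2866 × 0.9770 = 1.40004
  25–29: 5 × 0.1783 × 0.9725 = 0.86698
  30–34: 5 × 0.0262 × 0.9710 = 0.12720
  35–39: 5 × 0.0011 × 0.9657 = 0.00531
  40–44: 5 × 0.0000 × 0.9582 = 0.00000
  45–49: 5 × 0.0000 × 0.9491 = 0.00000
Sum = 3.44818
NRR = 0.48544 × 3.44818 = 1.67388
With NRR above 1 the population is above replacement fertility.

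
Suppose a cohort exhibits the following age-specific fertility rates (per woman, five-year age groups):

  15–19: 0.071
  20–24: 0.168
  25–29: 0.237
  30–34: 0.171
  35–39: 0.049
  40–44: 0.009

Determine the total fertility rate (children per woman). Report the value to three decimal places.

Sum of ASFRs = 0.071 + 0.168 + 0.237 + 0.171 + 0.049 + 0.009 = 0.705
TFR = 5 × 0.705 = 3.525

3.525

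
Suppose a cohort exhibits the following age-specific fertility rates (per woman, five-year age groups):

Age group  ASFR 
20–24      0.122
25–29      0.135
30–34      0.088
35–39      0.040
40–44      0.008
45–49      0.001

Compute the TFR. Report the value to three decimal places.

1.970

Sum of ASFRs = 0.122 + 0.135 + 0.088 + 0.040 + 0.008 + 0.001 = 0.394
TFR = 5 × 0.394 = 1.97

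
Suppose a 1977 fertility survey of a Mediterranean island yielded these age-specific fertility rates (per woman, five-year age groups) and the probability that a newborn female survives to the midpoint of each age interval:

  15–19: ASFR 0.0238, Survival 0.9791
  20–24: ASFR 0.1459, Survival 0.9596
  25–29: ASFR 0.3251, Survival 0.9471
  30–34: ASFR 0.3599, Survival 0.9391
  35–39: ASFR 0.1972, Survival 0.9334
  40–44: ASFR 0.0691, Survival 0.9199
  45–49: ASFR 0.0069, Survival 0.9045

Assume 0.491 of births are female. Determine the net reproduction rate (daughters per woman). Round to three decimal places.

2.610

Proportion female at birth = 0.491.
Each age group contributes 5 × ASFR × survival:
  15–19: 5 × 0.0238 × 0.9791 = 0.11651
  20–24: 5 × 0.1459 × 0.9596 = 0.70003
  25–29: 5 × 0.3251 × 0.9471 = 1.53951
  30–34: 5 × 0.3599 × 0.9391 = 1.68991
  35–39: 5 × 0.1972 × 0.9334 = 0.92033
  40–44: 5 × 0.0691 × 0.9199 = 0.31783
  45–49: 5 × 0.0069 × 0.9045 = 0.03121
Sum = 5.31533
NRR = 0.491 × 5.31533 = 2.60983
NRR > 1, so each generation more than replaces itself.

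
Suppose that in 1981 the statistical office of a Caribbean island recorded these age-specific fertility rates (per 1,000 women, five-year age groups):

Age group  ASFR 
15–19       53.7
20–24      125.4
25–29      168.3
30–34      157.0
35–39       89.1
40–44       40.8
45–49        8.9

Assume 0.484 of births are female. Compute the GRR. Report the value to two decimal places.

1.56

Proportion female at birth = 0.484.
Sum of ASFRs = 53.7 + 125.4 + 168.3 + 157.0 + 89.1 + 40.8 + 8.9 = 643.2
TFR = 5 × 643.2 / 1000 = 3.216
GRR = 0.484 × 3.216 = 1.55654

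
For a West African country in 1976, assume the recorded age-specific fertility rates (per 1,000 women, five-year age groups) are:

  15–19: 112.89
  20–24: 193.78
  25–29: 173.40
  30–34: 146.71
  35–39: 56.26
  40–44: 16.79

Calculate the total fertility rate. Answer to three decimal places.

Sum of ASFRs = 112.89 + 193.78 + 173.40 + 146.71 + 56.26 + 16.79 = 699.83
TFR = 5 × 699.83 / 1000 = 3.49915

3.499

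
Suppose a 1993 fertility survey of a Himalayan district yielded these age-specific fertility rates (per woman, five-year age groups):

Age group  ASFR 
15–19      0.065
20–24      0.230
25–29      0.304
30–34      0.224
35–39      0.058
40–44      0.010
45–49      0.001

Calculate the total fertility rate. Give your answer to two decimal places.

Sum of ASFRs = 0.065 + 0.230 + 0.304 + 0.224 + 0.058 + 0.010 + 0.001 = 0.892
TFR = 5 × 0.892 = 4.46

4.46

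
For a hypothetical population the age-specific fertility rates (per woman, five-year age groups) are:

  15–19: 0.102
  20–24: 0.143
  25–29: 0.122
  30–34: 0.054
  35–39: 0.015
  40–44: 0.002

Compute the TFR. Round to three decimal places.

2.190

Sum of ASFRs = 0.102 + 0.143 + 0.122 + 0.054 + 0.015 + 0.002 = 0.438
TFR = 5 × 0.438 = 2.19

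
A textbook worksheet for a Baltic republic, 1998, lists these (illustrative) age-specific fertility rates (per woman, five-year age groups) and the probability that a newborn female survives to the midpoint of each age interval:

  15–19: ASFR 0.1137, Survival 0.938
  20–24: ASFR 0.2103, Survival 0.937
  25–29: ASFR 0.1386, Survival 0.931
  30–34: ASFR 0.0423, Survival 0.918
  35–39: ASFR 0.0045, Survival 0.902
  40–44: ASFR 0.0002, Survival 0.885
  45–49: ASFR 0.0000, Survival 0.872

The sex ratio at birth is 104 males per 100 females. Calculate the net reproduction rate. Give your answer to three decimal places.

1.166

Proportion female at birth = 100 / (100 + 104) = 0.49020.
Per-age-group product (5 × ASFR × survival probability):
  15–19: 5 × 0.1137 × 0.938 = 0.53325
  20–24: 5 × 0.2103 × 0.937 = 0.98526
  25–29: 5 × 0.1386 × 0.931 = 0.64518
  30–34: 5 × 0.0423 × 0.918 = 0.19416
  35–39: 5 × 0.0045 × 0.902 = 0.02030
  40–44: 5 × 0.0002 × 0.885 = 0.00089
  45–49: 5 × 0.0000 × 0.872 = 0.00000
Sum = 2.37904
NRR = 0.49020 × 2.37904 = 1.16621
An NRR exceeding 1 indicates intrinsic growth under these rates.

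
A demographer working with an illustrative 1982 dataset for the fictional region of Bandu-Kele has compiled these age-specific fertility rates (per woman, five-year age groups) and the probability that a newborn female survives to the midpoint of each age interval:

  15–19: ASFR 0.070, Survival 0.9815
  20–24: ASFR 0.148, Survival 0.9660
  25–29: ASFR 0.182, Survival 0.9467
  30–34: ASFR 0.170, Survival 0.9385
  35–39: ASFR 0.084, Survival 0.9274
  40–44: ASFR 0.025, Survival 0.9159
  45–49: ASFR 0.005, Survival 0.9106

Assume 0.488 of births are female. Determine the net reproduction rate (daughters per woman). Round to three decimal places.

Proportion female at birth = 0.488.
Survival-weighted fertility by age (5·fₓ·Sₓ):
  15–19: 5 × 0.070 × 0.9815 = 0.34353
  20–24: 5 × 0.148 × 0.9660 = 0.71484
  25–29: 5 × 0.182 × 0.9467 = 0.86150
  30–34: 5 × 0.170 × 0.9385 = 0.79773
  35–39: 5 × 0.084 × 0.9274 = 0.38951
  40–44: 5 × 0.025 × 0.9159 = 0.11449
  45–49: 5 × 0.005 × 0.9106 = 0.02277
Sum = 3.24437
NRR = 0.488 × 3.24437 = 1.58325
NRR > 1, so each generation more than replaces itself.

1.583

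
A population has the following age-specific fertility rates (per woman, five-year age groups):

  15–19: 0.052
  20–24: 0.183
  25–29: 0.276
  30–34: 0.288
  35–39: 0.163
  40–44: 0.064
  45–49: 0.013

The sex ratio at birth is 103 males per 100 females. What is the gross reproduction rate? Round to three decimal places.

2.559

Proportion female at birth = 100 / (100 + 103) = 0.49261.
Sum of ASFRs = 0.052 + 0.183 + 0.276 + 0.288 + 0.163 + 0.064 + 0.013 = 1.039
TFR = 5 × 1.039 = 5.195
GRR = 0.49261 × 5.195 = 2.55911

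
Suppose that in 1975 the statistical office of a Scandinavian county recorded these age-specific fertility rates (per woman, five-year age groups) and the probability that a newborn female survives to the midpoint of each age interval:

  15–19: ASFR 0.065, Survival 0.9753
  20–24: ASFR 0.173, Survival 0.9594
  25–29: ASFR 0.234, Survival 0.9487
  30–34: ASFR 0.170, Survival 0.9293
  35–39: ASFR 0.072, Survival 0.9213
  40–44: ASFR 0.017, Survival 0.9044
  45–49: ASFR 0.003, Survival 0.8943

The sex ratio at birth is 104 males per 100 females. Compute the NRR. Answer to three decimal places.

Proportion female at birth = 100 / (100 + 104) = 0.49020.
Each age group contributes 5 × ASFR × survival:
  15–19: 5 × 0.065 × 0.9753 = 0.31697
  20–24: 5 × 0.173 × 0.9594 = 0.82988
  25–29: 5 × 0.234 × 0.9487 = 1.10998
  30–34: 5 × 0.170 × 0.9293 = 0.78991
  35–39: 5 × 0.072 × 0.9213 = 0.33167
  40–44: 5 × 0.017 × 0.9044 = 0.07687
  45–49: 5 × 0.003 × 0.8943 = 0.01341
Sum = 3.46869
NRR = 0.49020 × 3.46869 = 1.70035
NRR > 1, so each generation more than replaces itself.

1.700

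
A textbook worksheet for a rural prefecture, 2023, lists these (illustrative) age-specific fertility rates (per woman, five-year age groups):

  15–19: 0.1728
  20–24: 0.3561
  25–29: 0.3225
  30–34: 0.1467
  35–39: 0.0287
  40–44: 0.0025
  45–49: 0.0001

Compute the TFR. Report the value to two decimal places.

5.15

Sum of ASFRs = 0.1728 + 0.3561 + 0.3225 + 0.1467 + 0.0287 + 0.0025 + 0.0001 = 1.0294
TFR = 5 × 1.0294 = 5.147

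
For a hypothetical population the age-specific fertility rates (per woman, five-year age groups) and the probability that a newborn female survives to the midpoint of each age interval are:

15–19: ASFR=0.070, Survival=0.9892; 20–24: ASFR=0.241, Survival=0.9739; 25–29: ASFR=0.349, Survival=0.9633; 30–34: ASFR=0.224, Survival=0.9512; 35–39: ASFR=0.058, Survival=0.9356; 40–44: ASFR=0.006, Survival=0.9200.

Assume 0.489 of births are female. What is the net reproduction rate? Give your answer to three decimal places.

Proportion female at birth = 0.489.
Each age group contributes 5 × ASFR × survival:
  15–19: 5 × 0.070 × 0.9892 = 0.34622
  20–24: 5 × 0.241 × 0.9739 = 1.17355
  25–29: 5 × 0.349 × 0.9633 = 1.68096
  30–34: 5 × 0.224 × 0.9512 = 1.06534
  35–39: 5 × 0.058 × 0.9356 = 0.27132
  40–44: 5 × 0.006 × 0.9200 = 0.02760
Sum = 4.56499
NRR = 0.489 × 4.56499 = 2.23228
With NRR above 1 the population is above replacement fertility.

2.232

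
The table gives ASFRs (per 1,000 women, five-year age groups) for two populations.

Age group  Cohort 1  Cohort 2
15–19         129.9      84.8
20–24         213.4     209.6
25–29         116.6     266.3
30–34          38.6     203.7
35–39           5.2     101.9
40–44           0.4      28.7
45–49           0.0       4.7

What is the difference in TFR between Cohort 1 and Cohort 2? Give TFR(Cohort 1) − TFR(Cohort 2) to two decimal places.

-1.98

Cohort 1:
  Sum of ASFRs = 129.9 + 213.4 + 116.6 + 38.6 + 5.2 + 0.4 + 0.0 = 504.1
  TFR = 5 × 504.1 / 1000 = 2.5205
Cohort 2:
  Sum of ASFRs = 84.8 + 209.6 + 266.3 + 203.7 + 101.9 + 28.7 + 4.7 = 899.7
  TFR = 5 × 899.7 / 1000 = 4.4985
Difference = 2.5205 − 4.4985 = -1.978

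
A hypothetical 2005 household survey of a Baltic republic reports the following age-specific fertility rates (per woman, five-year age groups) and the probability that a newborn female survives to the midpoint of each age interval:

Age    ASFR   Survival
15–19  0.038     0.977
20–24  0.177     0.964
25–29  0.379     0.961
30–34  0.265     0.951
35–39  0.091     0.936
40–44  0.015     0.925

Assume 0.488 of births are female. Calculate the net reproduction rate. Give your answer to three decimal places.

2.252

Proportion female at birth = 0.488.
Each age group contributes 5 × ASFR × survival:
  15–19: 5 × 0.038 × 0.977 = 0.18563
  20–24: 5 × 0.177 × 0.964 = 0.85314
  25–29: 5 × 0.379 × 0.961 = 1.82110
  30–34: 5 × 0.265 × 0.951 = 1.26008
  35–39: 5 × 0.091 × 0.936 = 0.42588
  40–44: 5 × 0.015 × 0.925 = 0.06938
Sum = 4.61521
NRR = 0.488 × 4.61521 = 2.25222
An NRR exceeding 1 indicates intrinsic growth under these rates.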